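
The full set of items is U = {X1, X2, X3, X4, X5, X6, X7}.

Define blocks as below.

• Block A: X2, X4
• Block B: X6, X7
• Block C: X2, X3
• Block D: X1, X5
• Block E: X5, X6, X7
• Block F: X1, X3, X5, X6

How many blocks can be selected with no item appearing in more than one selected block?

A, B, D are pairwise disjoint (A={X2,X4}; B={X6,X7}; D={X1,X5}).
Every remaining block overlaps one of these, and no 4 of the listed blocks are pairwise disjoint, so 3 is the maximum.

3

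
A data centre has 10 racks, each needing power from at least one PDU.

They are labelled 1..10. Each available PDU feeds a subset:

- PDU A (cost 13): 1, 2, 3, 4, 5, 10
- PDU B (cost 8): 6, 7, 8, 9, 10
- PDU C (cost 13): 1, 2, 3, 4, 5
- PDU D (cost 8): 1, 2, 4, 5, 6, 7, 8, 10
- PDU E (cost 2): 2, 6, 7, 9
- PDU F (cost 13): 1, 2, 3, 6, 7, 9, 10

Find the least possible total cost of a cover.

21

B, C together cover every rack (B ∪ C = {1, 2, 3, 4, 5, 6, 7, 8, 9, 10}); total cost 8 + 13 = 21.
The greedy pick E, D, A costs 23; no covering selection beats 21.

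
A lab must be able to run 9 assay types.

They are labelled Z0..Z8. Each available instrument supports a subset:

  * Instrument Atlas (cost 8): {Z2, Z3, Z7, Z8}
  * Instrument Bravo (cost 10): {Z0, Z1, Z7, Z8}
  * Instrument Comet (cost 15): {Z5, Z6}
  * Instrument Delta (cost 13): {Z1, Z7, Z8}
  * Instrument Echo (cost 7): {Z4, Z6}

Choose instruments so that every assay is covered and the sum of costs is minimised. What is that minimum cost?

40

Atlas, Bravo, Comet, Echo together cover every assay (Atlas ∪ Bravo ∪ Comet ∪ Echo = {Z0, Z1, Z2, Z3, Z4, Z5, Z6, Z7, Z8}); total cost 8 + 10 + 15 + 7 = 40.
No covering selection has total cost below 40.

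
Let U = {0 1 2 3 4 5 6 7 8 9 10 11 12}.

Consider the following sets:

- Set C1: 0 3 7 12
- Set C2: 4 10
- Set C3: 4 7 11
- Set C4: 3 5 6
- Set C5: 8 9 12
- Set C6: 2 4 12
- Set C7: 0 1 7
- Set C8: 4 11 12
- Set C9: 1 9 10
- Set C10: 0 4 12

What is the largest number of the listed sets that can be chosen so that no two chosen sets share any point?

4

C2, C4, C5, C7 are pairwise disjoint (C2={4,10}; C4={3,5,6}; C5={8,9,12}; C7={0,1,7}).
Every remaining set overlaps one of these, and no 5 of the listed sets are pairwise disjoint, so 4 is the maximum.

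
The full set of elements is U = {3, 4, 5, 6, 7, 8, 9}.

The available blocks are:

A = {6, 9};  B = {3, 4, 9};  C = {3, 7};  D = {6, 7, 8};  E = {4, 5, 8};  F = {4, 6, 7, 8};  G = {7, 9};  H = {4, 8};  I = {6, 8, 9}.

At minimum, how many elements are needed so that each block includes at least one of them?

3

T = {3, 8, 9} meets every block (each contains at least one member of T), and |T| = 3.
The blocks A, C, H are pairwise disjoint, so any hitting set needs a separate element for each — at least 3. Hence 3 is optimal.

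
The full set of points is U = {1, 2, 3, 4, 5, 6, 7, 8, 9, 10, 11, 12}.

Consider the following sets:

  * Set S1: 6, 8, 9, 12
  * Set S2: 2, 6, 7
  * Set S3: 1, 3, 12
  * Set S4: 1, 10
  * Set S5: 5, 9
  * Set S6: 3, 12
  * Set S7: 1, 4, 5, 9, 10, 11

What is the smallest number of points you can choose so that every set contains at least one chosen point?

4

Take H = {7, 9, 10, 12}. Each listed set contains at least one of these, so H is a hitting set of size 4.
The sets S2, S4, S5, S6 are pairwise disjoint, so any hitting set needs a separate point for each — at least 4. Hence 4 is optimal.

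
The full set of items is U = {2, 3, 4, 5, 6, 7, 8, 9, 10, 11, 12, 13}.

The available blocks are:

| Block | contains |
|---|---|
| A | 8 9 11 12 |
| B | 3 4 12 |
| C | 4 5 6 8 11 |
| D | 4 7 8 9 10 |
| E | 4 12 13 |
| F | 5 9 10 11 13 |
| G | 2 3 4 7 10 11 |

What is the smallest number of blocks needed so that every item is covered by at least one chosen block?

4

C and E and F and G together: C ∪ E ∪ F ∪ G = {2, 3, 4, 5, 6, 7, 8, 9, 10, 11, 12, 13} — every item is covered.
No 3 of the 7 blocks cover everything (all 35 combinations miss at least one item), so 4 is optimal.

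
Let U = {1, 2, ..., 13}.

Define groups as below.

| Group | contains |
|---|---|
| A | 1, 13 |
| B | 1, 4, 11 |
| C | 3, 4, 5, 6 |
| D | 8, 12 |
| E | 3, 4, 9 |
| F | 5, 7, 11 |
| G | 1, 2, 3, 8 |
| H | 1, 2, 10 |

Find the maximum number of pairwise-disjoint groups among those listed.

4

D, E, F, H are pairwise disjoint (D={8,12}; E={3,4,9}; F={5,7,11}; H={1,2,10}).
Every remaining group overlaps one of these, and no 5 of the listed groups are pairwise disjoint, so 4 is the maximum.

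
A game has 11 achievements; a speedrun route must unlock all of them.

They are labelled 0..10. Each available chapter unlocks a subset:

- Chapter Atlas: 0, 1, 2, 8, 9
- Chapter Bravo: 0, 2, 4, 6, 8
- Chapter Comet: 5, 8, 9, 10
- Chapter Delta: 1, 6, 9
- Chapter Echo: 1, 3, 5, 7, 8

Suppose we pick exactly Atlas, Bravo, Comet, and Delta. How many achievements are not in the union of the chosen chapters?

2

Union of Atlas, Bravo, Comet, Delta = {0, 1, 2, 4, 5, 6, 8, 9, 10}.
Not covered: 3, 7 — 2 achievements.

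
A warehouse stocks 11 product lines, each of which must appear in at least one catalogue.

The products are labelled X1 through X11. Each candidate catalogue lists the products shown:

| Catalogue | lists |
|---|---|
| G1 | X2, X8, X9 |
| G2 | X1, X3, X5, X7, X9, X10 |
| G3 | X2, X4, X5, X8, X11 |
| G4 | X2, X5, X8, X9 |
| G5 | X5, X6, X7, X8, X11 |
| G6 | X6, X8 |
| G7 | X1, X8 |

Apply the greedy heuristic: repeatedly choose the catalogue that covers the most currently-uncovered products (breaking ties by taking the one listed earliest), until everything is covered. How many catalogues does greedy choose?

Greedy: pick G2 (covers 6 new) → pick G3 (covers 4 new) → pick G5 (covers 1 new). Total picks: 3.

3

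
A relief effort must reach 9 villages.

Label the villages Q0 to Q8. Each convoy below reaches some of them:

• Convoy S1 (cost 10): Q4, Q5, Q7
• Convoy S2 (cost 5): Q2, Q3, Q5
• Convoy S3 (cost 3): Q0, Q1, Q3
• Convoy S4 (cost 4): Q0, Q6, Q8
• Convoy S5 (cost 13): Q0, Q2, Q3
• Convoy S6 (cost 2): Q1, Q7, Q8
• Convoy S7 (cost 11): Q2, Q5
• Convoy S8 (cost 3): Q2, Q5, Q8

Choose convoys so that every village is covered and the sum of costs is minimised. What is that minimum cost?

20

S1, S3, S4, S8 together cover every village (S1 ∪ S3 ∪ S4 ∪ S8 = {Q0, Q1, Q2, Q3, Q4, Q5, Q6, Q7, Q8}); total cost 10 + 3 + 4 + 3 = 20.
The greedy pick S6, S3, S8, S4, S1 costs 22; no covering selection beats 20.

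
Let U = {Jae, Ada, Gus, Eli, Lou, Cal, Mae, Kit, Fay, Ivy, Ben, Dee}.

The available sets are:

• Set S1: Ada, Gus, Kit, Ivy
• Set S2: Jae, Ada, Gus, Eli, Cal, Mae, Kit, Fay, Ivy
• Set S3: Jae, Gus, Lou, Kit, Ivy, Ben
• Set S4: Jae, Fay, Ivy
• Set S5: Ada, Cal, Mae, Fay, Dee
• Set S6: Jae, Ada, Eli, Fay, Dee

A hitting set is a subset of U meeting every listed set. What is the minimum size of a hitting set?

Take H = {Fay, Ivy}. Each listed set contains at least one of these, so H is a hitting set of size 2.
The sets S3, S5 are pairwise disjoint, so any hitting set needs a separate element for each — at least 2. Hence 2 is optimal.

2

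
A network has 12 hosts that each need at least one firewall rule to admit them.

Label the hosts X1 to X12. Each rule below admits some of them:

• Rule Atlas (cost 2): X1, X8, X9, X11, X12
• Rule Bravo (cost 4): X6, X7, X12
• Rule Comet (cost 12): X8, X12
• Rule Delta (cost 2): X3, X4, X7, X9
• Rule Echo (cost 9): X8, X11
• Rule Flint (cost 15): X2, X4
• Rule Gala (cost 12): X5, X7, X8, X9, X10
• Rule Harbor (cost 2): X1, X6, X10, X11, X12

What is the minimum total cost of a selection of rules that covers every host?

31

Delta, Flint, Gala, Harbor together cover every host (Delta ∪ Flint ∪ Gala ∪ Harbor = {X1, X2, X3, X4, X5, X6, X7, X8, X9, X10, X11, X12}); total cost 2 + 15 + 12 + 2 = 31.
The greedy pick Atlas, Delta, Harbor, Gala, Flint costs 33; no covering selection beats 31.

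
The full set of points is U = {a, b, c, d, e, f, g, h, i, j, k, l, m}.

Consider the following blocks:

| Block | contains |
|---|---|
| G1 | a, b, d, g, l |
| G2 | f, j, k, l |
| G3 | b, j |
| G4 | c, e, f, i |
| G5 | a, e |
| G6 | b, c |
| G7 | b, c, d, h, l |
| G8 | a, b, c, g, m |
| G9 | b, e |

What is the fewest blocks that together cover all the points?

G2, G4, G7, and G8 cover everything between them: the union {a, b, c, d, e, f, g, h, i, j, k, l, m} is all of U.
Only G7 contains h, so G7 is forced; the remaining 8 points need at least 3 more blocks (each remaining block adds at most 3) — so at least 4 blocks are needed, and 4 is optimal.

4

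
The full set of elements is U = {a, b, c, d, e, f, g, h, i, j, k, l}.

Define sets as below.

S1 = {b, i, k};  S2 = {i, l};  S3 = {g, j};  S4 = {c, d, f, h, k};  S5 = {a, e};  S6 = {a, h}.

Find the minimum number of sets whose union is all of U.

5

Take {S1, S2, S3, S4, S5}. Their union is {a, b, c, d, e, f, g, h, i, j, k, l}, which is all 12 elements.
Only S4 contains c, so S4 is forced; the remaining 7 elements need at least 4 more sets (each remaining set adds at most 2) — so at least 5 sets are needed, and 5 is optimal.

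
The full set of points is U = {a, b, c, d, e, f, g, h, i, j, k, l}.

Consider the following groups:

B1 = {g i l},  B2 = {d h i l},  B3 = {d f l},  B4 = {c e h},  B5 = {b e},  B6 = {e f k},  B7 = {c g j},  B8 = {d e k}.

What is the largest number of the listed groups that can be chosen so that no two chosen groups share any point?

3

B3, B5, B7 are pairwise disjoint (B3={d,f,l}; B5={b,e}; B7={c,g,j}).
Every remaining group overlaps one of these, and no 4 of the listed groups are pairwise disjoint, so 3 is the maximum.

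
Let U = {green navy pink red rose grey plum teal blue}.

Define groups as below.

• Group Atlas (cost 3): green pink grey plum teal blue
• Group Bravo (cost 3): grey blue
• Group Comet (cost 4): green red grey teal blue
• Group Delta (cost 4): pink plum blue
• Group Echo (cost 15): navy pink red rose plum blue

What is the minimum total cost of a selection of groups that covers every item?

Atlas, Echo together cover every item (Atlas ∪ Echo = {green, navy, pink, red, rose, grey, plum, teal, blue}); total cost 3 + 15 = 18.
The greedy pick Atlas, Comet, Echo costs 22; no covering selection beats 18.

18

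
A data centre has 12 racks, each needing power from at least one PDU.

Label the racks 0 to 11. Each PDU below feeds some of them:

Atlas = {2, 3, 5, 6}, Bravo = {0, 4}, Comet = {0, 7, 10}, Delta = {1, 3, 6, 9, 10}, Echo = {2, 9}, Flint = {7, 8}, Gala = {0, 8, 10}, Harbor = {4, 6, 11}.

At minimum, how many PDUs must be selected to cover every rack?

Atlas and Comet and Delta and Gala and Harbor together: Atlas ∪ Comet ∪ Delta ∪ Gala ∪ Harbor = {0, 1, 2, 3, 4, 5, 6, 7, 8, 9, 10, 11} — every rack is covered.
Only Delta contains 1, so Delta is forced; the remaining 7 racks need at least 4 more PDUs (each remaining PDU adds at most 2) — so at least 5 PDUs are needed, and 5 is optimal.

5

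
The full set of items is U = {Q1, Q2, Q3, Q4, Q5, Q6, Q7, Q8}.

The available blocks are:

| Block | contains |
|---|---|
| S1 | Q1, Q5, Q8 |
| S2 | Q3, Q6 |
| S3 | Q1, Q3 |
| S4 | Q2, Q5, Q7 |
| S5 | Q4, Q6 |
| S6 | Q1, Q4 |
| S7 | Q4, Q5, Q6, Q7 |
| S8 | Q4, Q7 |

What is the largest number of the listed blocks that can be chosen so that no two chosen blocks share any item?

3

S3, S4, S5 are pairwise disjoint (S3={Q1,Q3}; S4={Q2,Q5,Q7}; S5={Q4,Q6}).
Every remaining block overlaps one of these, and no 4 of the listed blocks are pairwise disjoint, so 3 is the maximum.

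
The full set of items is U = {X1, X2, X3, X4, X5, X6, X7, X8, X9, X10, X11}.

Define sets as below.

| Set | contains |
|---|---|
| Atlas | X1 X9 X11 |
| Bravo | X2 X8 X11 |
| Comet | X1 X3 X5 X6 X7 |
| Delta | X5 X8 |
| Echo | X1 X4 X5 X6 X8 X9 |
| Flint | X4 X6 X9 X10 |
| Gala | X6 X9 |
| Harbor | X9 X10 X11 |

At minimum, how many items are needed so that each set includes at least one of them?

The 3 items {X2, X5, X9} hit every set.
No choice of 2 items meets every set, so 3 is the minimum.

3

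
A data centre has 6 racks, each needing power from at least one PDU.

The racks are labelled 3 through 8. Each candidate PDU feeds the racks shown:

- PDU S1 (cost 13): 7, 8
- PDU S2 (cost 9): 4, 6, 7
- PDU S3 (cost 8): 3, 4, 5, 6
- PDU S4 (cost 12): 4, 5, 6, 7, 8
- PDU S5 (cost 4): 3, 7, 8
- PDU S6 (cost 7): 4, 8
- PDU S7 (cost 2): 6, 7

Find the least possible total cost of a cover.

12

S3, S5 together cover every rack (S3 ∪ S5 = {3, 4, 5, 6, 7, 8}); total cost 8 + 4 = 12.
The greedy pick S7, S5, S3 costs 14; no covering selection beats 12.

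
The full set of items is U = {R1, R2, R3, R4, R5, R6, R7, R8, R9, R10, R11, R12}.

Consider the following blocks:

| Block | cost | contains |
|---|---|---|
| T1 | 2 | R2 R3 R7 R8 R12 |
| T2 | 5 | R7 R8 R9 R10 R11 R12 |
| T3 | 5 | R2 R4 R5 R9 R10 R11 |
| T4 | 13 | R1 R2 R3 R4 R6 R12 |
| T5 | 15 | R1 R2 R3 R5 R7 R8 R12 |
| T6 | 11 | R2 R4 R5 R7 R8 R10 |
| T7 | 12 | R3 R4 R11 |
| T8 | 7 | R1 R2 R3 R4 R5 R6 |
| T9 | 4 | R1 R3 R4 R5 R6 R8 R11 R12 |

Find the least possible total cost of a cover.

T1, T3, T9 together cover every item (T1 ∪ T3 ∪ T9 = {R1, R2, R3, R4, R5, R6, R7, R8, R9, R10, R11, R12}); total cost 2 + 5 + 4 = 11.
No covering selection has total cost below 11.

11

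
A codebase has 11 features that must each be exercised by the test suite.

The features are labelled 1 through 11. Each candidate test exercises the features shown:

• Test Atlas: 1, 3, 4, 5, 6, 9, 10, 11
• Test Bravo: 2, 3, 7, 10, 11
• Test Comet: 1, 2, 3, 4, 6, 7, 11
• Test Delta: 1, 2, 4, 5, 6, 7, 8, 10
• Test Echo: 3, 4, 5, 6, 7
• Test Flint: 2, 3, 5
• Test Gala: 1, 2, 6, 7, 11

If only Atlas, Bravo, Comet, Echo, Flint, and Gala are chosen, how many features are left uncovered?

Union of Atlas, Bravo, Comet, Echo, Flint, Gala = {1, 2, 3, 4, 5, 6, 7, 9, 10, 11}.
Not covered: 8 — 1 feature.

1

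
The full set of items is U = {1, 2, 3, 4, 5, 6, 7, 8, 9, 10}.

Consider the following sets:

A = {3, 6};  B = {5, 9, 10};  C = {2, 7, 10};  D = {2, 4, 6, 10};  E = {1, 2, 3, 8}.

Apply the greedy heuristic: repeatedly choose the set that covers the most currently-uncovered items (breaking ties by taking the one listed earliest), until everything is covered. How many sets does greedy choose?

Greedy: pick D (covers 4 new) → pick E (covers 3 new) → pick B (covers 2 new) → pick C (covers 1 new). Total picks: 4.

4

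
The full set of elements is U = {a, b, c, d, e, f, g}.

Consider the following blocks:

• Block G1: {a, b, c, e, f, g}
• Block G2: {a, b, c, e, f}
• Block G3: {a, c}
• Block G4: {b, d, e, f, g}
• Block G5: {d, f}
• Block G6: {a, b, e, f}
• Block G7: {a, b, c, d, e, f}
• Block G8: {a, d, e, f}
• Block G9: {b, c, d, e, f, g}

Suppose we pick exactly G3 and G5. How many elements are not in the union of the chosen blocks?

3

Union of G3, G5 = {a, c, d, f}.
Not covered: b, e, g — 3 elements.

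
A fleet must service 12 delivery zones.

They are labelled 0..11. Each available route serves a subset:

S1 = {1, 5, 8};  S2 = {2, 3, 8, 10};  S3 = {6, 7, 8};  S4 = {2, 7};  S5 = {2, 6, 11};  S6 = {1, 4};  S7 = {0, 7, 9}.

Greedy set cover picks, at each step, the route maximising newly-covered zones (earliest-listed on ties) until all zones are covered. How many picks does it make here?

5

Greedy: pick S2 (covers 4 new) → pick S7 (covers 3 new) → pick S1 (covers 2 new) → pick S5 (covers 2 new) → pick S6 (covers 1 new). Total picks: 5.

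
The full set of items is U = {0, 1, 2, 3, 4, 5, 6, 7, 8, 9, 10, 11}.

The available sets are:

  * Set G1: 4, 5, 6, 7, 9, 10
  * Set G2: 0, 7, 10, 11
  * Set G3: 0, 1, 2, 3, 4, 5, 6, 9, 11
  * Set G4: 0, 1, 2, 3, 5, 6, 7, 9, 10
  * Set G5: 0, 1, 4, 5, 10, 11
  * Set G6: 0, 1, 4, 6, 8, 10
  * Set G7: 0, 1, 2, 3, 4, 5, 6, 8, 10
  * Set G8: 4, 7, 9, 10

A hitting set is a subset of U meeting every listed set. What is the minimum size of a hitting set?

2

Take H = {10, 11}. Each listed set contains at least one of these, so H is a hitting set of size 2.
No single item lies in every set, so at least 2 are needed and 2 is optimal.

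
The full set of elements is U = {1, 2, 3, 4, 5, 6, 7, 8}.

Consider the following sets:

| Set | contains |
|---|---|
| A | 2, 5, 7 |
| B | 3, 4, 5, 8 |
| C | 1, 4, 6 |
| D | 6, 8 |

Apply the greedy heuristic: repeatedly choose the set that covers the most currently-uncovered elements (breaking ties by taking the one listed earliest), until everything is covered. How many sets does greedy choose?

3

Greedy: pick B (covers 4 new) → pick A (covers 2 new) → pick C (covers 2 new). Total picks: 3.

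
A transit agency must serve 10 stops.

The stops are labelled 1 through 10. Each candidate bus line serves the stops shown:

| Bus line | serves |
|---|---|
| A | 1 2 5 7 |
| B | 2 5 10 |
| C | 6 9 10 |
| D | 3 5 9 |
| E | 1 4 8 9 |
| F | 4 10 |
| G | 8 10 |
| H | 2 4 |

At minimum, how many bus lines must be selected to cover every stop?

4

Take {A, C, D, E}. Their union is {1, 2, 3, 4, 5, 6, 7, 8, 9, 10}, which is all 10 stops.
Only D contains 3, so D is forced; the remaining 7 stops need at least 3 more bus lines (each remaining bus line adds at most 3) — so at least 4 bus lines are needed, and 4 is optimal.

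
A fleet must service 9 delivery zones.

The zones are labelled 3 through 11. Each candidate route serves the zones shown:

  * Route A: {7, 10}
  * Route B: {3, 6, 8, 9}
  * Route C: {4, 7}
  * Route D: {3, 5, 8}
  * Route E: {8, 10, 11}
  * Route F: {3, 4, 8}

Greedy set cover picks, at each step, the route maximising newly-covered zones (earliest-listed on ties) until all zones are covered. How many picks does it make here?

Greedy: pick B (covers 4 new) → pick A (covers 2 new) → pick C (covers 1 new) → pick D (covers 1 new) → pick E (covers 1 new). Total picks: 5.
(The true minimum cover uses only 4 routes, so greedy is not optimal here.)

5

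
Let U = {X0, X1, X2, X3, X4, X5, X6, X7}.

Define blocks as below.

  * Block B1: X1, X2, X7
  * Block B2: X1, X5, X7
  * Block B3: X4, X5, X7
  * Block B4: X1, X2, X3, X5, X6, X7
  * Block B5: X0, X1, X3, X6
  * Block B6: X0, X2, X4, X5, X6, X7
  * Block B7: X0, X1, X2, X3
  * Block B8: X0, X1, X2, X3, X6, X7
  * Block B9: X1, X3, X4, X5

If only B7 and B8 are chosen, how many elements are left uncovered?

2

Union of B7, B8 = {X0, X1, X2, X3, X6, X7}.
Not covered: X4, X5 — 2 elements.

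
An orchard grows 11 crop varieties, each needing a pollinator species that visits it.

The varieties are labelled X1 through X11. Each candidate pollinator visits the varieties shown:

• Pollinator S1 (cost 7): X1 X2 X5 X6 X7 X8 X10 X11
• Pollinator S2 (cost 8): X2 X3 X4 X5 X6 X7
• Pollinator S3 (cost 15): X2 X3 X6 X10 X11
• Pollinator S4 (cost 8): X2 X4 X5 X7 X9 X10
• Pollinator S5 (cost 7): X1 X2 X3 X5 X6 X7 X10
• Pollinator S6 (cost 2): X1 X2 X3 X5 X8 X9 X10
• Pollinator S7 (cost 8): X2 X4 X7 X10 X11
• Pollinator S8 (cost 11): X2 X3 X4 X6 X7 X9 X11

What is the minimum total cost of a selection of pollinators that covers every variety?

S6, S8 together cover every variety (S6 ∪ S8 = {X1, X2, X3, X4, X5, X6, X7, X8, X9, X10, X11}); total cost 2 + 11 = 13.
The greedy pick S6, S1, S2 costs 17; no covering selection beats 13.

13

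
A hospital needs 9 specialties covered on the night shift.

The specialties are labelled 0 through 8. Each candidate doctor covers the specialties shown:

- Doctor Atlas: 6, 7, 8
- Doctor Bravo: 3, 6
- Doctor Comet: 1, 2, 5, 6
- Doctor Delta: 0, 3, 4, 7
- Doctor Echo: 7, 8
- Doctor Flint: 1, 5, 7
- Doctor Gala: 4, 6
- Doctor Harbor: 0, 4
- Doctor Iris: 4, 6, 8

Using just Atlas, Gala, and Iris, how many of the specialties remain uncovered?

Union of Atlas, Gala, Iris = {4, 6, 7, 8}.
Not covered: 0, 1, 2, 3, 5 — 5 specialties.

5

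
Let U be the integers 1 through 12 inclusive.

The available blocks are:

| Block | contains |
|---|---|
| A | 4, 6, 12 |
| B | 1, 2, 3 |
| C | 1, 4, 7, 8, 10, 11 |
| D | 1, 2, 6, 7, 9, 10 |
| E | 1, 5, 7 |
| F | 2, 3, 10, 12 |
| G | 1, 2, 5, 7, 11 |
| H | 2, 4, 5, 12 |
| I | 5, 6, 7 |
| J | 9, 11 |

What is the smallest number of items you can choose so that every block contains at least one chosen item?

T = {3, 7, 11, 12} meets every block (each contains at least one member of T), and |T| = 4.
No choice of 3 items meets every block, so 4 is the minimum.

4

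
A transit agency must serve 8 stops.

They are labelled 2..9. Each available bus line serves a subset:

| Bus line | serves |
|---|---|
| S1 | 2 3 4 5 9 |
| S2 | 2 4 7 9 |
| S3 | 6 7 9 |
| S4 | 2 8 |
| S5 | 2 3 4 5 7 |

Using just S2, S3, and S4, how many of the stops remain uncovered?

Union of S2, S3, S4 = {2, 4, 6, 7, 8, 9}.
Not covered: 3, 5 — 2 stops.

2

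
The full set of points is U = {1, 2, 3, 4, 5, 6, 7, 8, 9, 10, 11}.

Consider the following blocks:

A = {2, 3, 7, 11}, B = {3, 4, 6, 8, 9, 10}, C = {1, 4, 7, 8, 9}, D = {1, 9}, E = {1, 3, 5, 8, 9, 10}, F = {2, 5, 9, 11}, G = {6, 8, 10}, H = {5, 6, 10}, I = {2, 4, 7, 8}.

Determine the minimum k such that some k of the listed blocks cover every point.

Take {B, C, F}. Their union is {1, 2, 3, 4, 5, 6, 7, 8, 9, 10, 11}, which is all 11 points.
No 2 of the 9 blocks cover everything (all 36 combinations miss at least one point), so 3 is optimal.

3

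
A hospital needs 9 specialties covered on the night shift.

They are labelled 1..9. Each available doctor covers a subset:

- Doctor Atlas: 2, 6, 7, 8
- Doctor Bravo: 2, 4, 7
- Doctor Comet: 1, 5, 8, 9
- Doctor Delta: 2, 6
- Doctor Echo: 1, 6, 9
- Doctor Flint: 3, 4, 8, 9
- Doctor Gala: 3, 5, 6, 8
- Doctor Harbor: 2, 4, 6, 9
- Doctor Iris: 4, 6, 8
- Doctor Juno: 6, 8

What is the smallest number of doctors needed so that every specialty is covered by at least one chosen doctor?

3

Take {Atlas, Comet, Flint}. Their union is {1, 2, 3, 4, 5, 6, 7, 8, 9}, which is all 9 specialties.
Each doctor has at most 4 specialties, and 2·4 = 8 < 9 — so at least 3 doctors are needed, and 3 is optimal.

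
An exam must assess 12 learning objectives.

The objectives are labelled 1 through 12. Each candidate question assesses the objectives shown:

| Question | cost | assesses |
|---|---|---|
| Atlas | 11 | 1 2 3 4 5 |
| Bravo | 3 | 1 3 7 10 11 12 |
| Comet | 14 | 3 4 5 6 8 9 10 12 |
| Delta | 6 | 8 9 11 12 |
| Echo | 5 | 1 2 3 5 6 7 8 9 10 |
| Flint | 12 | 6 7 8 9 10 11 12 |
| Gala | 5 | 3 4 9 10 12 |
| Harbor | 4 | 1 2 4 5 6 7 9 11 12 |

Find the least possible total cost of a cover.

Echo, Harbor together cover every objective (Echo ∪ Harbor = {1, 2, 3, 4, 5, 6, 7, 8, 9, 10, 11, 12}); total cost 5 + 4 = 9.
The greedy pick Harbor, Bravo, Echo costs 12; no covering selection beats 9.

9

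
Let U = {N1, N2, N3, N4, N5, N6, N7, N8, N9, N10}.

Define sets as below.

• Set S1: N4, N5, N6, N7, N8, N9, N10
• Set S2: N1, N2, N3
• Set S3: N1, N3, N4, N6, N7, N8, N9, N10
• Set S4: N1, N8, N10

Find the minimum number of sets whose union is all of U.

2

S1 and S2 cover everything between them: the union {N1, N2, N3, N4, N5, N6, N7, N8, N9, N10} is all of U.
No single set has all 10 points (the largest, S3, has 8), so 2 is optimal.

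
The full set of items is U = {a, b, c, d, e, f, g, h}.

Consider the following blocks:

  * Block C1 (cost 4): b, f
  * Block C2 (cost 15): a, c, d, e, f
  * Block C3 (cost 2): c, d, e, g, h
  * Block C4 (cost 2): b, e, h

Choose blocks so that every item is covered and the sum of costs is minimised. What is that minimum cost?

C2, C3, C4 together cover every item (C2 ∪ C3 ∪ C4 = {a, b, c, d, e, f, g, h}); total cost 15 + 2 + 2 = 19.
The greedy pick C3, C1, C2 costs 21; no covering selection beats 19.

19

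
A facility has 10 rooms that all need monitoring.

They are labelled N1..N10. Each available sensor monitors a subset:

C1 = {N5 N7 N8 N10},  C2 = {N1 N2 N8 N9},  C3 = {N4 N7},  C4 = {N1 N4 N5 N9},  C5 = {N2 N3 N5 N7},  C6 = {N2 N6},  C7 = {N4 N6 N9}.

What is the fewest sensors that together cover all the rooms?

C1 and C2 and C5 and C7 together: C1 ∪ C2 ∪ C5 ∪ C7 = {N1, N2, N3, N4, N5, N6, N7, N8, N9, N10} — every room is covered.
No 3 of the 7 sensors cover everything (all 35 combinations miss at least one room), so 4 is optimal.

4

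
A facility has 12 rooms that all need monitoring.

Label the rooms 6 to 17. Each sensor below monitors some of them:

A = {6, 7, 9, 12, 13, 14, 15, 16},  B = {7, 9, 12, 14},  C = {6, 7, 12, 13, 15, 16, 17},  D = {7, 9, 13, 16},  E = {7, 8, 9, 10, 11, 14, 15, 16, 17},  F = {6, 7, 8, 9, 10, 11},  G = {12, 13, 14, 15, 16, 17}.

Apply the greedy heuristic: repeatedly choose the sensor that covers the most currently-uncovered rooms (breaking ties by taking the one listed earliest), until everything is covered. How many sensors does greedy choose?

Greedy: pick E (covers 9 new) → pick A (covers 3 new). Total picks: 2.

2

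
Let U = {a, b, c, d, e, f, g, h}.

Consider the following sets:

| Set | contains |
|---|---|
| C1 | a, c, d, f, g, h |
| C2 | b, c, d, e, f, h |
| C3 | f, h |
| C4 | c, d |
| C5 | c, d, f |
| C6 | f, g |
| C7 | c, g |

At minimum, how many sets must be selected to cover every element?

Take {C1, C2}. Their union is {a, b, c, d, e, f, g, h}, which is all 8 elements.
No single set has all 8 elements (the largest, C1, has 6), so 2 is optimal.

2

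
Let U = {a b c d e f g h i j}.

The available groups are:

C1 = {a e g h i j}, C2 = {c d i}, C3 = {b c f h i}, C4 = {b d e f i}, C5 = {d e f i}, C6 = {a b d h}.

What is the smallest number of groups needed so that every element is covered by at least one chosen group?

C1 and C2 and C4 together: C1 ∪ C2 ∪ C4 = {a, b, c, d, e, f, g, h, i, j} — every element is covered.
Only C1 contains g, so C1 is forced; the remaining 4 elements need at least 2 more groups (each remaining group adds at most 3) — so at least 3 groups are needed, and 3 is optimal.

3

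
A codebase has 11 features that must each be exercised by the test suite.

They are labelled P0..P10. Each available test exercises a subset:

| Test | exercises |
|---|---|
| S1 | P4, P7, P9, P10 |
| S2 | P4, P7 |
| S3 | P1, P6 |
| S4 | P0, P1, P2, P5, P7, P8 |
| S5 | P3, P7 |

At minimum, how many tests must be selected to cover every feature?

S1 and S3 and S4 and S5 together: S1 ∪ S3 ∪ S4 ∪ S5 = {P0, P1, P2, P3, P4, P5, P6, P7, P8, P9, P10} — every feature is covered.
No 3 of the 5 tests cover everything (all 10 combinations miss at least one feature), so 4 is optimal.

4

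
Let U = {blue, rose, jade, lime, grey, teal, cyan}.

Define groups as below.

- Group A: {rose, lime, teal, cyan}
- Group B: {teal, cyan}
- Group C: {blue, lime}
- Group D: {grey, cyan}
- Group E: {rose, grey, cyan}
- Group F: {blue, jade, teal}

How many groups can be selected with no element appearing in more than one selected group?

2

E, F are pairwise disjoint (E={rose,grey,cyan}; F={blue,jade,teal}).
Every remaining group overlaps one of these, and no 3 of the listed groups are pairwise disjoint, so 2 is the maximum.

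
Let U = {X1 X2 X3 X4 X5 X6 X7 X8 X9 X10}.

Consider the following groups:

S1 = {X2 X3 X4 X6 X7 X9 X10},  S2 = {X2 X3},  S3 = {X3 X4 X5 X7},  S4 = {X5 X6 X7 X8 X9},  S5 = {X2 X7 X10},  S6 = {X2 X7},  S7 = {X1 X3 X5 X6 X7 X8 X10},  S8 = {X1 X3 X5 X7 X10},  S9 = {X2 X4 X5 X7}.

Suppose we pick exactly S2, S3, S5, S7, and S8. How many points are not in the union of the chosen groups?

Union of S2, S3, S5, S7, S8 = {X1, X2, X3, X4, X5, X6, X7, X8, X10}.
Not covered: X9 — 1 point.

1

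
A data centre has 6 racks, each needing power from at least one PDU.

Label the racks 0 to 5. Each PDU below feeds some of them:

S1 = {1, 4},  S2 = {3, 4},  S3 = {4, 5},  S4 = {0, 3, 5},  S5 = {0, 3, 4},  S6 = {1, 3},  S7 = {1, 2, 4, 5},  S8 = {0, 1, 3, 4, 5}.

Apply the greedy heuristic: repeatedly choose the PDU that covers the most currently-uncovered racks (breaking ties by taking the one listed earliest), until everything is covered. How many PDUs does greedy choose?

Greedy: pick S8 (covers 5 new) → pick S7 (covers 1 new). Total picks: 2.

2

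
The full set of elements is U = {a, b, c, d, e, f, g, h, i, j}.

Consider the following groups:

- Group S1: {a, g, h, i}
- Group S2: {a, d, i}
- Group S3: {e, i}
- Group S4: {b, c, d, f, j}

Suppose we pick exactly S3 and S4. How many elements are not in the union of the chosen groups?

Union of S3, S4 = {b, c, d, e, f, i, j}.
Not covered: a, g, h — 3 elements.

3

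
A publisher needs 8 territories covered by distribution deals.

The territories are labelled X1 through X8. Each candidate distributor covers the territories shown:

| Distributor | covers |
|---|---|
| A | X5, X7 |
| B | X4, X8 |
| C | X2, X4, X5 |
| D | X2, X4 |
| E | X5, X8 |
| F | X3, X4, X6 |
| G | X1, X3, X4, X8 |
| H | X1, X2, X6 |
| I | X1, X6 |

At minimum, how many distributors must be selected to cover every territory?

A and G and H together: A ∪ G ∪ H = {X1, X2, X3, X4, X5, X6, X7, X8} — every territory is covered.
Only A contains X7, so A is forced; the remaining 6 territories need at least 2 more distributors (each remaining distributor adds at most 4) — so at least 3 distributors are needed, and 3 is optimal.

3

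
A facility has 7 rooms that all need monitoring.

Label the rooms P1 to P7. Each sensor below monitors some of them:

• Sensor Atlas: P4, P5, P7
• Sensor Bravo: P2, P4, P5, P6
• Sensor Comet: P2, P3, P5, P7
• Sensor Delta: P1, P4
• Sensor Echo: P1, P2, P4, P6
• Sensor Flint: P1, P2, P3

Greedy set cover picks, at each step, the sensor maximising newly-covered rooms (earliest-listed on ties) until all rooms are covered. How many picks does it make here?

3

Greedy: pick Bravo (covers 4 new) → pick Comet (covers 2 new) → pick Delta (covers 1 new). Total picks: 3.
(The true minimum cover uses only 2 sensors, so greedy is not optimal here.)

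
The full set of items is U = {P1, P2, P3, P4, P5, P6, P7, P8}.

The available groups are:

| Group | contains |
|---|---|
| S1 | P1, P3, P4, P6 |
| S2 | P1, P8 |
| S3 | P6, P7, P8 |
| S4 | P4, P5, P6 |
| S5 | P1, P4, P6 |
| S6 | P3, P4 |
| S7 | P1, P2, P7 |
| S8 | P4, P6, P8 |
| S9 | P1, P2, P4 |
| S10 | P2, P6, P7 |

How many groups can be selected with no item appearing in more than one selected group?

3

S2, S6, S10 are pairwise disjoint (S2={P1,P8}; S6={P3,P4}; S10={P2,P6,P7}).
Every remaining group overlaps one of these, and no 4 of the listed groups are pairwise disjoint, so 3 is the maximum.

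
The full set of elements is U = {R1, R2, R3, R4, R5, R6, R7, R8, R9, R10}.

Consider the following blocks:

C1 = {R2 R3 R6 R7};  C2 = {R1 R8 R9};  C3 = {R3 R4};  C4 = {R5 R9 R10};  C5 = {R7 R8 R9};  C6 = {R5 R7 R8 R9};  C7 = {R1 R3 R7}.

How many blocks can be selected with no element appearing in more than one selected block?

2

C4, C7 are pairwise disjoint (C4={R5,R9,R10}; C7={R1,R3,R7}).
Every remaining block overlaps one of these, and no 3 of the listed blocks are pairwise disjoint, so 2 is the maximum.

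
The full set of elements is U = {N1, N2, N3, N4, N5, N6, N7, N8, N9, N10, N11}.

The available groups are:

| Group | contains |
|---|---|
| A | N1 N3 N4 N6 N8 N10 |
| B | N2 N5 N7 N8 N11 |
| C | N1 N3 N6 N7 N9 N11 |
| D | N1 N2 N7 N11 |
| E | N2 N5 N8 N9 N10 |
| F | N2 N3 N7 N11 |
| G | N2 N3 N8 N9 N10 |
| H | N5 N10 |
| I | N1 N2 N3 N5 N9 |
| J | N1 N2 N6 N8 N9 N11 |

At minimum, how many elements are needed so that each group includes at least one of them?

The 3 elements {N2, N10, N11} hit every group.
No choice of 2 elements meets every group, so 3 is the minimum.

3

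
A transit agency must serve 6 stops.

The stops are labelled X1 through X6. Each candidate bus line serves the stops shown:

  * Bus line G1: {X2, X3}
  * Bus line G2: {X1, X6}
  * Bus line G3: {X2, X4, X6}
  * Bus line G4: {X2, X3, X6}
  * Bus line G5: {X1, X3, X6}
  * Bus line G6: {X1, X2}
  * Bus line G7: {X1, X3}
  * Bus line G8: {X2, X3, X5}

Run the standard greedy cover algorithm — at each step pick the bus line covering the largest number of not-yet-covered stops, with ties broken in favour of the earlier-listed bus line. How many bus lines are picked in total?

Greedy: pick G3 (covers 3 new) → pick G5 (covers 2 new) → pick G8 (covers 1 new). Total picks: 3.

3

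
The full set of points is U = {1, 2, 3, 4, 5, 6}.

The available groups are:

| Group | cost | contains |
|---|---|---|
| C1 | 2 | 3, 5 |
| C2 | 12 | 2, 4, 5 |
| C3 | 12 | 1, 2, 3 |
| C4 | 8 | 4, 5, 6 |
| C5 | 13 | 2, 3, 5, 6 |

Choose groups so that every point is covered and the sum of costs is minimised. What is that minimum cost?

C3, C4 together cover every point (C3 ∪ C4 = {1, 2, 3, 4, 5, 6}); total cost 12 + 8 = 20.
The greedy pick C1, C4, C3 costs 22; no covering selection beats 20.

20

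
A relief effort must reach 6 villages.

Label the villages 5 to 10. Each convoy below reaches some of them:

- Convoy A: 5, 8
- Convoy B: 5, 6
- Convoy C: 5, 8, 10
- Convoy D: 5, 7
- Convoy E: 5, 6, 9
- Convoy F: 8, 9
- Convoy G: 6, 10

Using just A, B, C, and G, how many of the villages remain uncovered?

Union of A, B, C, G = {5, 6, 8, 10}.
Not covered: 7, 9 — 2 villages.

2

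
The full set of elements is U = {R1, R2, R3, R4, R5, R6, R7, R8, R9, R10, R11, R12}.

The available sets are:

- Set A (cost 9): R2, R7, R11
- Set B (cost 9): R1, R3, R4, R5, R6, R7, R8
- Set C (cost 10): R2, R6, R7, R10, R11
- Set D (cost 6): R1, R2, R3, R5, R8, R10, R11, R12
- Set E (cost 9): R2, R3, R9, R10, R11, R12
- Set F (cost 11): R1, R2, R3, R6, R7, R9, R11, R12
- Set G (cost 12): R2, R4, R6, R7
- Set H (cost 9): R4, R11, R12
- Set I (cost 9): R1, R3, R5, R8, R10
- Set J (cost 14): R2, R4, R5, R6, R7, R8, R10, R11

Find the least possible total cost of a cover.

B, E together cover every element (B ∪ E = {R1, R2, R3, R4, R5, R6, R7, R8, R9, R10, R11, R12}); total cost 9 + 9 = 18.
The greedy pick D, B, E costs 24; no covering selection beats 18.

18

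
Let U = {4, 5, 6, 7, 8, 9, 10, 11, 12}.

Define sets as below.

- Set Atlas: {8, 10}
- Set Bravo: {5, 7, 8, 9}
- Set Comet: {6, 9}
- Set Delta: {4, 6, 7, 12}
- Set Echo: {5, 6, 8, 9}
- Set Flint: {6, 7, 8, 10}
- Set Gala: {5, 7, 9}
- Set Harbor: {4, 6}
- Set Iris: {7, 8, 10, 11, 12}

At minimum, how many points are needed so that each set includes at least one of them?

3

H = {4, 9, 10} meets every set (each contains at least one member of H), and |H| = 3.
The sets Atlas, Gala, Harbor are pairwise disjoint, so any hitting set needs a separate point for each — at least 3. Hence 3 is optimal.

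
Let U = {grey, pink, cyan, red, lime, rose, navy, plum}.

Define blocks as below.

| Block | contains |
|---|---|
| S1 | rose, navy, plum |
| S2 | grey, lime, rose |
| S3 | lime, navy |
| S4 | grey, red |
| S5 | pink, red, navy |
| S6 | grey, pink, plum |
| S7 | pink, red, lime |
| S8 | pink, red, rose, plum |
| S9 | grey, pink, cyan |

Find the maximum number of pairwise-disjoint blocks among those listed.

2

S2, S5 are pairwise disjoint (S2={grey,lime,rose}; S5={pink,red,navy}).
Every remaining block overlaps one of these, and no 3 of the listed blocks are pairwise disjoint, so 2 is the maximum.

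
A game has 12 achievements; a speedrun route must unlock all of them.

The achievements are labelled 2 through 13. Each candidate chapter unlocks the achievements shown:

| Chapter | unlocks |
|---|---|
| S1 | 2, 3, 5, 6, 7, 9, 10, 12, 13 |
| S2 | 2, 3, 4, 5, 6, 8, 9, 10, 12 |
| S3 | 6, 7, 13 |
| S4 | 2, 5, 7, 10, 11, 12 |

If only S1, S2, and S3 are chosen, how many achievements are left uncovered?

1

Union of S1, S2, S3 = {2, 3, 4, 5, 6, 7, 8, 9, 10, 12, 13}.
Not covered: 11 — 1 achievement.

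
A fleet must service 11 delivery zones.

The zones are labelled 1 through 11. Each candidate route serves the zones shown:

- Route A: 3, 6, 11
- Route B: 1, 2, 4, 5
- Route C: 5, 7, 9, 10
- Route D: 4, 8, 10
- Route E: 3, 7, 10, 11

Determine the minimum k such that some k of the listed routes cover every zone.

Take {A, B, C, D}. Their union is {1, 2, 3, 4, 5, 6, 7, 8, 9, 10, 11}, which is all 11 zones.
Only D contains 8, so D is forced; the remaining 8 zones need at least 3 more routes (each remaining route adds at most 3) — so at least 4 routes are needed, and 4 is optimal.

4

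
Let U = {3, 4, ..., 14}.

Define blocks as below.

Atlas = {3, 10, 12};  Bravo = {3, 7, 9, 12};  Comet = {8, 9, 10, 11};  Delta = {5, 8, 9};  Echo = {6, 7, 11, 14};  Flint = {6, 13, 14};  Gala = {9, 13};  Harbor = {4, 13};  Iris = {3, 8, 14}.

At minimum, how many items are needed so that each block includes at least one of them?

4

The 4 items {4, 9, 12, 14} hit every block.
The blocks Atlas, Delta, Echo, Harbor are pairwise disjoint, so any hitting set needs a separate item for each — at least 4. Hence 4 is optimal.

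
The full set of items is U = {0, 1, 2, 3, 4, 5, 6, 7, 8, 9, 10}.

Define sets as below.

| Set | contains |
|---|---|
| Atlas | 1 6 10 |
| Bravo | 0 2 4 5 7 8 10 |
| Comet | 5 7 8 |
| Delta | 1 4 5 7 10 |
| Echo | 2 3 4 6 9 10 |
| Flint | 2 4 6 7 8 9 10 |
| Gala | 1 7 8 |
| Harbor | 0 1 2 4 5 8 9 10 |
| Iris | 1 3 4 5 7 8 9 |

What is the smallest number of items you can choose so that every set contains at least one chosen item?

2

Take H = {7, 10}. Each listed set contains at least one of these, so H is a hitting set of size 2.
The sets Echo, Gala are pairwise disjoint, so any hitting set needs a separate item for each — at least 2. Hence 2 is optimal.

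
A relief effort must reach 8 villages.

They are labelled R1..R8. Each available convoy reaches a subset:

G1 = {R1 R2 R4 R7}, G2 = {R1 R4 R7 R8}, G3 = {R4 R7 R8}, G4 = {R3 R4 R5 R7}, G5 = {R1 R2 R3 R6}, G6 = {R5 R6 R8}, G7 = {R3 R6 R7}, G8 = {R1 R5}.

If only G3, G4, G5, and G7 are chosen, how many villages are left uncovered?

0

Union of G3, G4, G5, G7 = {R1, R2, R3, R4, R5, R6, R7, R8} — that's every village, so 0 are uncovered.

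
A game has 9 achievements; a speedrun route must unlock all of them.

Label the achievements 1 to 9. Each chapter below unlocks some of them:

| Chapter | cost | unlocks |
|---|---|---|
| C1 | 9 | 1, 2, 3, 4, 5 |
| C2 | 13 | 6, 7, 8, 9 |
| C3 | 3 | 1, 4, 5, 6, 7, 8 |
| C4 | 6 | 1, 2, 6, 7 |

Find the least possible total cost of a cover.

C1, C2 together cover every achievement (C1 ∪ C2 = {1, 2, 3, 4, 5, 6, 7, 8, 9}); total cost 9 + 13 = 22.
The greedy pick C3, C1, C2 costs 25; no covering selection beats 22.

22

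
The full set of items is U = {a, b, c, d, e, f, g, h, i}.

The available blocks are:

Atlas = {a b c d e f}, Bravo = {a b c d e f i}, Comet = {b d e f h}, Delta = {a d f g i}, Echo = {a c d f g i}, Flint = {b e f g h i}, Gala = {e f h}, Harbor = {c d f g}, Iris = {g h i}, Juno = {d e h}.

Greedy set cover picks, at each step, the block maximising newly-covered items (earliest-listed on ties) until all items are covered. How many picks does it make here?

2

Greedy: pick Bravo (covers 7 new) → pick Flint (covers 2 new). Total picks: 2.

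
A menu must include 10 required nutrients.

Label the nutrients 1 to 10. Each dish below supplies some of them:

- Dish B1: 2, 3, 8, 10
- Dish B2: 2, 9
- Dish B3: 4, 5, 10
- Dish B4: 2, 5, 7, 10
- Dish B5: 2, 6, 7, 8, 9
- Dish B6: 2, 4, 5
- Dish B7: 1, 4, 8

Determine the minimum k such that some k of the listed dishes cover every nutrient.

4

B1 and B4 and B5 and B7 together: B1 ∪ B4 ∪ B5 ∪ B7 = {1, 2, 3, 4, 5, 6, 7, 8, 9, 10} — every nutrient is covered.
No 3 of the 7 dishes cover everything (all 35 combinations miss at least one nutrient), so 4 is optimal.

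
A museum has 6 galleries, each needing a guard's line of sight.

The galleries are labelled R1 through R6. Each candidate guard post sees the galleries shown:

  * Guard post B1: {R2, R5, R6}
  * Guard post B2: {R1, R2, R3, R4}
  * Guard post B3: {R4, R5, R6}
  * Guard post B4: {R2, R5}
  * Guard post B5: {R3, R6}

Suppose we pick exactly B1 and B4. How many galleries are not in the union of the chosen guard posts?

Union of B1, B4 = {R2, R5, R6}.
Not covered: R1, R3, R4 — 3 galleries.

3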